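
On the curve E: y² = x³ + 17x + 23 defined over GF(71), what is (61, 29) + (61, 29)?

(13, 13)

tangent at (61, 29): λ = (3·61² + 17)/(2·29) ≡ 33/58. 58⁻¹ ≡ 60 (mod 71), so λ ≡ 33·60 ≡ 63.
  x = λ² - 61 - 61 = 3969 - 122 ≡ 13; y = λ·(61 - 13) - 29 ≡ 13. → (13, 13)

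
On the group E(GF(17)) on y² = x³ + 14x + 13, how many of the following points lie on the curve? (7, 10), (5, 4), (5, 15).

(7, 10): 10² ≡ 15, rhs ≡ 12 → off.
(5, 4): 4² ≡ 16, rhs ≡ 4 → off.
(5, 15): 15² ≡ 4, rhs ≡ 4 → on.

1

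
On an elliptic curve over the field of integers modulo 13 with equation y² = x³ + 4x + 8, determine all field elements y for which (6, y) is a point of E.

1, 12

x³ + 4x + 8 = 248 ≡ 1 (mod 13).
Square roots of 1 mod 13: 1 and 12 (since 1² = 1 ≡ 1).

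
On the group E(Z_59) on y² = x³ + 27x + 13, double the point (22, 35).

tangent at (22, 35): λ = (3·22² + 27)/(2·35) ≡ 4/11. 11⁻¹ ≡ 43 (mod 59), so λ ≡ 4·43 ≡ 54.
  x = λ² - 22 - 22 = 2916 - 44 ≡ 40; y = λ·(22 - 40) - 35 ≡ 55. → (40, 55)

(40, 55)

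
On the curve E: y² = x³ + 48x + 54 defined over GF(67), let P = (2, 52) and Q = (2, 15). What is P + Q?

The two points share x = 2 and their y-coordinates satisfy 52 + 15 ≡ 0 (mod 67), so they are inverses. Their sum is O.

O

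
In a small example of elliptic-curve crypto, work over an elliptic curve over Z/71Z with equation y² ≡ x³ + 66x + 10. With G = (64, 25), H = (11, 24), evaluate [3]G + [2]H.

First 3G:
Repeated addition: build up to 3G.
2G: tangent at (64, 25): λ = (3·64² + 66)/(2·25) ≡ 0/50. 50⁻¹ ≡ 27 (mod 71), so λ ≡ 0·27 ≡ 0.
  x = λ² - 64 - 64 = 0 - 128 ≡ 14; y = λ·(64 - 14) - 25 ≡ 46. → (14, 46)
3G: (14, 46) + (64, 25). λ = (25 - 46)/(64 - 14) ≡ 50/50 mod 71. 50⁻¹ ≡ 27 (mod 71), so λ ≡ 1.
  x = λ² - 14 - 64 = 1 - 78 ≡ 65; y = λ·(14 - 65) - 46 ≡ 45. → (65, 45)
3G = (65, 45).
Next 2H:
Repeated addition: build up to 2H.
2H: tangent at (11, 24): λ = (3·11² + 66)/(2·24) ≡ 3/48. 48⁻¹ ≡ 37 (mod 71), so λ ≡ 3·37 ≡ 40.
  x = λ² - 11 - 11 = 1600 - 22 ≡ 16; y = λ·(11 - 16) - 24 ≡ 60. → (16, 60)
2H = (16, 60).
Finally 3G + 2H:
(65, 45) + (16, 60). λ = (60 - 45)/(16 - 65) ≡ 15/22 mod 71. 22⁻¹ ≡ 42 (mod 71), so λ ≡ 62.
  x = λ² - 65 - 16 = 3844 - 81 ≡ 0; y = λ·(65 - 0) - 45 ≡ 9. → (0, 9)

(0, 9)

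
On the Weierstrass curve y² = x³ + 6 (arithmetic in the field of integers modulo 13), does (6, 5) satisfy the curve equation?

no

y² = 5² ≡ 12; x³ + 0x + 6 = 222 ≡ 1 (mod 13). 12 ≠ 1.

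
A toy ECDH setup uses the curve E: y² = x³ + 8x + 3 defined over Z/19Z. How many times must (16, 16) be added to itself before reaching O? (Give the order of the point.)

2P: tangent at (16, 16): λ = (3·16² + 8)/(2·16) ≡ 16/13. 13⁻¹ ≡ 3 (mod 19) since 13·3 = 39 ≡ 1, so λ ≡ 16·3 ≡ 10.
  x = λ² - 16 - 16 = 100 - 32 ≡ 11; y = λ·(16 - 11) - 16 ≡ 15. → (11, 15)
3P: (11, 15) + (16, 16). λ = (16 - 15)/(16 - 11) ≡ 1/5 mod 19. 5⁻¹ ≡ 4 (mod 19), so λ ≡ 4.
  x = λ² - 11 - 16 = 16 - 27 ≡ 8; y = λ·(11 - 8) - 15 ≡ 16. → (8, 16)
4P: (8, 16) + (16, 16). λ = (16 - 16)/(16 - 8) ≡ 0/8 mod 19. 8⁻¹ ≡ 12 (mod 19), so λ ≡ 0.
  x = λ² - 8 - 16 = 0 - 24 ≡ 14; y = λ·(8 - 14) - 16 ≡ 3. → (14, 3)
5P: (14, 3) + (16, 16). λ = (16 - 3)/(16 - 14) ≡ 13/2 mod 19. 2⁻¹ ≡ 10 (mod 19) since 2·10 = 20 ≡ 1, so λ ≡ 16.
  x = λ² - 14 - 16 = 256 - 30 ≡ 17; y = λ·(14 - 17) - 3 ≡ 6. → (17, 6)
6P: (17, 6) + (16, 16). λ = (16 - 6)/(16 - 17) ≡ 10/18 mod 19. 18⁻¹ ≡ 18 (mod 19), so λ ≡ 9.
  x = λ² - 17 - 16 = 81 - 33 ≡ 10; y = λ·(17 - 10) - 6 ≡ 0. → (10, 0)
7P: (10, 0) + (16, 16). λ = (16 - 0)/(16 - 10) ≡ 16/6 mod 19. 6⁻¹ ≡ 16 (mod 19), so λ ≡ 9.
  x = λ² - 10 - 16 = 81 - 26 ≡ 17; y = λ·(10 - 17) - 0 ≡ 13. → (17, 13)
8P: (17, 13) + (16, 16). λ = (16 - 13)/(16 - 17) ≡ 3/18 mod 19. 18⁻¹ ≡ 18 (mod 19) since 18·18 = 324 ≡ 1, so λ ≡ 16.
  x = λ² - 17 - 16 = 256 - 33 ≡ 14; y = λ·(17 - 14) - 13 ≡ 16. → (14, 16)
9P: (14, 16) + (16, 16). λ = (16 - 16)/(16 - 14) ≡ 0/2 mod 19. 2⁻¹ ≡ 10 (mod 19), so λ ≡ 0.
  x = λ² - 14 - 16 = 0 - 30 ≡ 8; y = λ·(14 - 8) - 16 ≡ 3. → (8, 3)
10P: (8, 3) + (16, 16). λ = (16 - 3)/(16 - 8) ≡ 13/8 mod 19. 8⁻¹ ≡ 12 (mod 19) since 8·12 = 96 ≡ 1, so λ ≡ 4.
  x = λ² - 8 - 16 = 16 - 24 ≡ 11; y = λ·(8 - 11) - 3 ≡ 4. → (11, 4)
11P: (11, 4) + (16, 16). λ = (16 - 4)/(16 - 11) ≡ 12/5 mod 19. 5⁻¹ ≡ 4 (mod 19) since 5·4 = 20 ≡ 1, so λ ≡ 10.
  x = λ² - 11 - 16 = 100 - 27 ≡ 16; y = λ·(11 - 16) - 4 ≡ 3. → (16, 3)
12P: (16, 3) + (16, 16): same x and y₁ ≡ -y₂, so the sum is O.
12P = O, so the order is 12.

12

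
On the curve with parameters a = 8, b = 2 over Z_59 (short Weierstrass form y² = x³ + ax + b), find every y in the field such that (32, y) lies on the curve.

24, 35

x³ + 8x + 2 = 33026 ≡ 45 (mod 59).
Square roots of 45 mod 59: 24 and 35 (since 24² = 576 ≡ 45).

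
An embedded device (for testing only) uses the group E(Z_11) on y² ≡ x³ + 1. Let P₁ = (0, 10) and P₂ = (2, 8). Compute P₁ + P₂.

(10, 0)

(0, 10) + (2, 8). λ = (8 - 10)/(2 - 0) ≡ 9/2 mod 11. 2⁻¹ ≡ 6 (mod 11) since 2·6 = 12 ≡ 1, so λ ≡ 10.
  x = λ² - 0 - 2 = 100 - 2 ≡ 10; y = λ·(0 - 10) - 10 ≡ 0. → (10, 0)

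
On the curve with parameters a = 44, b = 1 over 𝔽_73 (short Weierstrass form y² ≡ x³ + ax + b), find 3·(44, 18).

Write Q = (44, 18).
Repeated addition: build up to 3Q.
2Q: tangent at (44, 18): λ = (3·44² + 44)/(2·18) ≡ 12/36. 36⁻¹ ≡ 71 (mod 73), so λ ≡ 12·71 ≡ 49.
  x = λ² - 44 - 44 = 2401 - 88 ≡ 50; y = λ·(44 - 50) - 18 ≡ 53. → (50, 53)
3Q: (50, 53) + (44, 18). λ = (18 - 53)/(44 - 50) ≡ 38/67 mod 73. 67⁻¹ ≡ 12 (mod 73), so λ ≡ 18.
  x = λ² - 50 - 44 = 324 - 94 ≡ 11; y = λ·(50 - 11) - 53 ≡ 65. → (11, 65)

(11, 65)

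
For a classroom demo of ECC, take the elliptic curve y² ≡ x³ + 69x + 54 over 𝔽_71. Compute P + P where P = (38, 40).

tangent at (38, 40): λ = (3·38² + 69)/(2·40) ≡ 70/9. 9⁻¹ ≡ 8 (mod 71), so λ ≡ 70·8 ≡ 63.
  x = λ² - 38 - 38 = 3969 - 76 ≡ 59; y = λ·(38 - 59) - 40 ≡ 57. → (59, 57)

(59, 57)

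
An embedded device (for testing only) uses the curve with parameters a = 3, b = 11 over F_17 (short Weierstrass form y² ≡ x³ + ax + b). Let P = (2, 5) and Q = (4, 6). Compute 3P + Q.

First 3P:
Repeated addition: build up to 3P.
2P: tangent at (2, 5): λ = (3·2² + 3)/(2·5) ≡ 15/10. 10⁻¹ ≡ 12 (mod 17) since 10·12 = 120 ≡ 1, so λ ≡ 15·12 ≡ 10.
  x = λ² - 2 - 2 = 100 - 4 ≡ 11; y = λ·(2 - 11) - 5 ≡ 7. → (11, 7)
3P: (11, 7) + (2, 5). λ = (5 - 7)/(2 - 11) ≡ 15/8 mod 17. 8⁻¹ ≡ 15 (mod 17), so λ ≡ 4.
  x = λ² - 11 - 2 = 16 - 13 ≡ 3; y = λ·(11 - 3) - 7 ≡ 8. → (3, 8)
3P = (3, 8).
Finally 3P + Q:
(3, 8) + (4, 6). λ = (6 - 8)/(4 - 3) ≡ 15/1 mod 17. 1⁻¹ ≡ 1 (mod 17), so λ ≡ 15.
  x = λ² - 3 - 4 = 225 - 7 ≡ 14; y = λ·(3 - 14) - 8 ≡ 14. → (14, 14)

(14, 14)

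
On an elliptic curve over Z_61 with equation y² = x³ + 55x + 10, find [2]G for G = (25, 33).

tangent at (25, 33): λ = (3·25² + 55)/(2·33) ≡ 39/5. 5⁻¹ ≡ 49 (mod 61) since 5·49 = 245 ≡ 1, so λ ≡ 39·49 ≡ 20.
  x = λ² - 25 - 25 = 400 - 50 ≡ 45; y = λ·(25 - 45) - 33 ≡ 55. → (45, 55)

(45, 55)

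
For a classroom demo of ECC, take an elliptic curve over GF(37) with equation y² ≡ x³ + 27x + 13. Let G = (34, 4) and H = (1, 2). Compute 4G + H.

First 4G:
Double-and-add on 4 = (100)₂. Start with G = (34, 4) for the leading 1-bit.
double: tangent at (34, 4): λ = (3·34² + 27)/(2·4) ≡ 17/8. 8⁻¹ ≡ 14 (mod 37), so λ ≡ 17·14 ≡ 16.
  x = λ² - 34 - 34 = 256 - 68 ≡ 3; y = λ·(34 - 3) - 4 ≡ 11. → (3, 11)
double: tangent at (3, 11): λ = (3·3² + 27)/(2·11) ≡ 17/22. 22⁻¹ ≡ 32 (mod 37), so λ ≡ 17·32 ≡ 26.
  x = λ² - 3 - 3 = 676 - 6 ≡ 4; y = λ·(3 - 4) - 11 ≡ 0. → (4, 0)
4G = (4, 0).
Finally 4G + H:
(4, 0) + (1, 2). λ = (2 - 0)/(1 - 4) ≡ 2/34 mod 37. 34⁻¹ ≡ 12 (mod 37) since 34·12 = 408 ≡ 1, so λ ≡ 24.
  x = λ² - 4 - 1 = 576 - 5 ≡ 16; y = λ·(4 - 16) - 0 ≡ 8. → (16, 8)

(16, 8)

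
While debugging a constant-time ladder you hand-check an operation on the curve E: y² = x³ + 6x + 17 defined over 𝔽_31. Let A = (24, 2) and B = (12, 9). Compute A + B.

(24, 2) + (12, 9). λ = (9 - 2)/(12 - 24) ≡ 7/19 mod 31. 19⁻¹ ≡ 18 (mod 31), so λ ≡ 2.
  x = λ² - 24 - 12 = 4 - 36 ≡ 30; y = λ·(24 - 30) - 2 ≡ 17. → (30, 17)

(30, 17)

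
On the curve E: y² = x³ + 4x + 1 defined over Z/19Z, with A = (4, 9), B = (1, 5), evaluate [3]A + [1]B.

First 3A:
Repeated addition: build up to 3A.
2A: tangent at (4, 9): λ = (3·4² + 4)/(2·9) ≡ 14/18. 18⁻¹ ≡ 18 (mod 19), so λ ≡ 14·18 ≡ 5.
  x = λ² - 4 - 4 = 25 - 8 ≡ 17; y = λ·(4 - 17) - 9 ≡ 2. → (17, 2)
3A: (17, 2) + (4, 9). λ = (9 - 2)/(4 - 17) ≡ 7/6 mod 19. 6⁻¹ ≡ 16 (mod 19) since 6·16 = 96 ≡ 1, so λ ≡ 17.
  x = λ² - 17 - 4 = 289 - 21 ≡ 2; y = λ·(17 - 2) - 2 ≡ 6. → (2, 6)
3A = (2, 6).
Finally 3A + B:
(2, 6) + (1, 5). λ = (5 - 6)/(1 - 2) ≡ 18/18 mod 19. 18⁻¹ ≡ 18 (mod 19), so λ ≡ 1.
  x = λ² - 2 - 1 = 1 - 3 ≡ 17; y = λ·(2 - 17) - 6 ≡ 17. → (17, 17)

(17, 17)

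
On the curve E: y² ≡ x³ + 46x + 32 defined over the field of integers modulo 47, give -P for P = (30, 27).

(30, 20)

-(30, 27) = (30, -27 mod 47) = (30, 20).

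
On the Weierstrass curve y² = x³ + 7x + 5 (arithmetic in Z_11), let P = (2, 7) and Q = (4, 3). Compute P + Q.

(9, 7)

(2, 7) + (4, 3). λ = (3 - 7)/(4 - 2) ≡ 7/2 mod 11. 2⁻¹ ≡ 6 (mod 11), so λ ≡ 9.
  x = λ² - 2 - 4 = 81 - 6 ≡ 9; y = λ·(2 - 9) - 7 ≡ 7. → (9, 7)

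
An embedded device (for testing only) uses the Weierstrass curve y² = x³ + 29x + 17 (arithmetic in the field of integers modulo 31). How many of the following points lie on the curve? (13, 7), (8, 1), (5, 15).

(13, 7): 7² ≡ 18, rhs ≡ 18 → on.
(8, 1): 1² ≡ 1, rhs ≡ 17 → off.
(5, 15): 15² ≡ 8, rhs ≡ 8 → on.

2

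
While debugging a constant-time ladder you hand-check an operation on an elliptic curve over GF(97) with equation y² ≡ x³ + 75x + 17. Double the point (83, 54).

tangent at (83, 54): λ = (3·83² + 75)/(2·54) ≡ 81/11. 11⁻¹ ≡ 53 (mod 97) since 11·53 = 583 ≡ 1, so λ ≡ 81·53 ≡ 25.
  x = λ² - 83 - 83 = 625 - 166 ≡ 71; y = λ·(83 - 71) - 54 ≡ 52. → (71, 52)

(71, 52)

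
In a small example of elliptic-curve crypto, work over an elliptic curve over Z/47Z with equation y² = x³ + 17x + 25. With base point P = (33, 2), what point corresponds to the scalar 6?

Repeated addition: build up to 6P.
2P: tangent at (33, 2): λ = (3·33² + 17)/(2·2) ≡ 41/4. 4⁻¹ ≡ 12 (mod 47), so λ ≡ 41·12 ≡ 22.
  x = λ² - 33 - 33 = 484 - 66 ≡ 42; y = λ·(33 - 42) - 2 ≡ 35. → (42, 35)
3P: (42, 35) + (33, 2). λ = (2 - 35)/(33 - 42) ≡ 14/38 mod 47. 38⁻¹ ≡ 26 (mod 47), so λ ≡ 35.
  x = λ² - 42 - 33 = 1225 - 75 ≡ 22; y = λ·(42 - 22) - 35 ≡ 7. → (22, 7)
4P: (22, 7) + (33, 2). λ = (2 - 7)/(33 - 22) ≡ 42/11 mod 47. 11⁻¹ ≡ 30 (mod 47) since 11·30 = 330 ≡ 1, so λ ≡ 38.
  x = λ² - 22 - 33 = 1444 - 55 ≡ 26; y = λ·(22 - 26) - 7 ≡ 29. → (26, 29)
5P: (26, 29) + (33, 2). λ = (2 - 29)/(33 - 26) ≡ 20/7 mod 47. 7⁻¹ ≡ 27 (mod 47) since 7·27 = 189 ≡ 1, so λ ≡ 23.
  x = λ² - 26 - 33 = 529 - 59 ≡ 0; y = λ·(26 - 0) - 29 ≡ 5. → (0, 5)
6P: (0, 5) + (33, 2). λ = (2 - 5)/(33 - 0) ≡ 44/33 mod 47. 33⁻¹ ≡ 10 (mod 47) since 33·10 = 330 ≡ 1, so λ ≡ 17.
  x = λ² - 0 - 33 = 289 - 33 ≡ 21; y = λ·(0 - 21) - 5 ≡ 14. → (21, 14)

(21, 14)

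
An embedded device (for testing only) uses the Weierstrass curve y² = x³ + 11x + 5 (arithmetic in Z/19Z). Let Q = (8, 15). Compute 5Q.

Repeated addition: build up to 5Q.
2Q: tangent at (8, 15): λ = (3·8² + 11)/(2·15) ≡ 13/11. 11⁻¹ ≡ 7 (mod 19), so λ ≡ 13·7 ≡ 15.
  x = λ² - 8 - 8 = 225 - 16 ≡ 0; y = λ·(8 - 0) - 15 ≡ 10. → (0, 10)
3Q: (0, 10) + (8, 15). λ = (15 - 10)/(8 - 0) ≡ 5/8 mod 19. 8⁻¹ ≡ 12 (mod 19), so λ ≡ 3.
  x = λ² - 0 - 8 = 9 - 8 ≡ 1; y = λ·(0 - 1) - 10 ≡ 6. → (1, 6)
4Q: (1, 6) + (8, 15). λ = (15 - 6)/(8 - 1) ≡ 9/7 mod 19. 7⁻¹ ≡ 11 (mod 19), so λ ≡ 4.
  x = λ² - 1 - 8 = 16 - 9 ≡ 7; y = λ·(1 - 7) - 6 ≡ 8. → (7, 8)
5Q: (7, 8) + (8, 15). λ = (15 - 8)/(8 - 7) ≡ 7/1 mod 19. 1⁻¹ ≡ 1 (mod 19), so λ ≡ 7.
  x = λ² - 7 - 8 = 49 - 15 ≡ 15; y = λ·(7 - 15) - 8 ≡ 12. → (15, 12)

(15, 12)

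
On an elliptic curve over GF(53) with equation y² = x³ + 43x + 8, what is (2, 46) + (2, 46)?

tangent at (2, 46): λ = (3·2² + 43)/(2·46) ≡ 2/39. 39⁻¹ ≡ 34 (mod 53) since 39·34 = 1326 ≡ 1, so λ ≡ 2·34 ≡ 15.
  x = λ² - 2 - 2 = 225 - 4 ≡ 9; y = λ·(2 - 9) - 46 ≡ 8. → (9, 8)

(9, 8)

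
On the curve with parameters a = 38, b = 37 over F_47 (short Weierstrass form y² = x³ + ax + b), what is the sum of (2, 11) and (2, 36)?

The two points share x = 2 and their y-coordinates satisfy 11 + 36 ≡ 0 (mod 47), so they are inverses. Their sum is the point at infinity.

O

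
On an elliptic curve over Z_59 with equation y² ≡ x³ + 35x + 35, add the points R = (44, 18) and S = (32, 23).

(44, 18) + (32, 23). λ = (23 - 18)/(32 - 44) ≡ 5/47 mod 59. 47⁻¹ ≡ 54 (mod 59), so λ ≡ 34.
  x = λ² - 44 - 32 = 1156 - 76 ≡ 18; y = λ·(44 - 18) - 18 ≡ 40. → (18, 40)

(18, 40)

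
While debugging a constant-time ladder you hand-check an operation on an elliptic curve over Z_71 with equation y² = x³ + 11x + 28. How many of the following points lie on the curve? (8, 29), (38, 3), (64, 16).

(8, 29): 29² ≡ 60, rhs ≡ 60 → on.
(38, 3): 3² ≡ 9, rhs ≡ 9 → on.
(64, 16): 16² ≡ 43, rhs ≡ 34 → off.

2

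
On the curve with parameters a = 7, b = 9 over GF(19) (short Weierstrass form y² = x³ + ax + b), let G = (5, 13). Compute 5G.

(18, 18)

Repeated addition: build up to 5G.
2G: tangent at (5, 13): λ = (3·5² + 7)/(2·13) ≡ 6/7. 7⁻¹ ≡ 11 (mod 19), so λ ≡ 6·11 ≡ 9.
  x = λ² - 5 - 5 = 81 - 10 ≡ 14; y = λ·(5 - 14) - 13 ≡ 1. → (14, 1)
3G: (14, 1) + (5, 13). λ = (13 - 1)/(5 - 14) ≡ 12/10 mod 19. 10⁻¹ ≡ 2 (mod 19), so λ ≡ 5.
  x = λ² - 14 - 5 = 25 - 19 ≡ 6; y = λ·(14 - 6) - 1 ≡ 1. → (6, 1)
4G: (6, 1) + (5, 13). λ = (13 - 1)/(5 - 6) ≡ 12/18 mod 19. 18⁻¹ ≡ 18 (mod 19) since 18·18 = 324 ≡ 1, so λ ≡ 7.
  x = λ² - 6 - 5 = 49 - 11 ≡ 0; y = λ·(6 - 0) - 1 ≡ 3. → (0, 3)
5G: (0, 3) + (5, 13). λ = (13 - 3)/(5 - 0) ≡ 10/5 mod 19. 5⁻¹ ≡ 4 (mod 19), so λ ≡ 2.
  x = λ² - 0 - 5 = 4 - 5 ≡ 18; y = λ·(0 - 18) - 3 ≡ 18. → (18, 18)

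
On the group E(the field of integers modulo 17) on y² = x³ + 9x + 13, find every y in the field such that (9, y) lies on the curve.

x³ + 9x + 13 = 823 ≡ 7 (mod 17).
7 is a non-residue mod 17; no y exists.

none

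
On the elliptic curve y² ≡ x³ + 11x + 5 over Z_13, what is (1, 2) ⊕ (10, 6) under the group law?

(1, 2) + (10, 6). λ = (6 - 2)/(10 - 1) ≡ 4/9 mod 13. 9⁻¹ ≡ 3 (mod 13), so λ ≡ 12.
  x = λ² - 1 - 10 = 144 - 11 ≡ 3; y = λ·(1 - 3) - 2 ≡ 0. → (3, 0)

(3, 0)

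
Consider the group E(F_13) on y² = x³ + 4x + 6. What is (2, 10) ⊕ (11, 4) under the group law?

(2, 10) + (11, 4). λ = (4 - 10)/(11 - 2) ≡ 7/9 mod 13. 9⁻¹ ≡ 3 (mod 13), so λ ≡ 8.
  x = λ² - 2 - 11 = 64 - 13 ≡ 12; y = λ·(2 - 12) - 10 ≡ 1. → (12, 1)

(12, 1)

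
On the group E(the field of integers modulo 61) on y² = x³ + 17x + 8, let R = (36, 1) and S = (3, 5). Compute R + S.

(36, 1) + (3, 5). λ = (5 - 1)/(3 - 36) ≡ 4/28 mod 61. 28⁻¹ ≡ 24 (mod 61), so λ ≡ 35.
  x = λ² - 36 - 3 = 1225 - 39 ≡ 27; y = λ·(36 - 27) - 1 ≡ 9. → (27, 9)

(27, 9)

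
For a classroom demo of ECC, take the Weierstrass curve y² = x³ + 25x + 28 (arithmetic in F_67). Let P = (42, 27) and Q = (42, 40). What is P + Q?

O

The two points share x = 42 and their y-coordinates satisfy 27 + 40 ≡ 0 (mod 67), so they are inverses. Their sum is the point at infinity.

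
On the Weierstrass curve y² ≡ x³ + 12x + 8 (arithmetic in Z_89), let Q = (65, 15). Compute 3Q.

Repeated addition: build up to 3Q.
2Q: tangent at (65, 15): λ = (3·65² + 12)/(2·15) ≡ 49/30. 30⁻¹ ≡ 3 (mod 89), so λ ≡ 49·3 ≡ 58.
  x = λ² - 65 - 65 = 3364 - 130 ≡ 30; y = λ·(65 - 30) - 15 ≡ 57. → (30, 57)
3Q: (30, 57) + (65, 15). λ = (15 - 57)/(65 - 30) ≡ 47/35 mod 89. 35⁻¹ ≡ 28 (mod 89) since 35·28 = 980 ≡ 1, so λ ≡ 70.
  x = λ² - 30 - 65 = 4900 - 95 ≡ 88; y = λ·(30 - 88) - 57 ≡ 66. → (88, 66)

(88, 66)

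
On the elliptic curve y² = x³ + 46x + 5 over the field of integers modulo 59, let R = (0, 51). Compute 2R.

tangent at (0, 51): λ = (3·0² + 46)/(2·51) ≡ 46/43. 43⁻¹ ≡ 11 (mod 59) since 43·11 = 473 ≡ 1, so λ ≡ 46·11 ≡ 34.
  x = λ² - 0 - 0 = 1156 - 0 ≡ 35; y = λ·(0 - 35) - 51 ≡ 57. → (35, 57)

(35, 57)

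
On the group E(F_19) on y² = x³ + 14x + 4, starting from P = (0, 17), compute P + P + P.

Repeated addition: build up to 3P.
2P: tangent at (0, 17): λ = (3·0² + 14)/(2·17) ≡ 14/15. 15⁻¹ ≡ 14 (mod 19) since 15·14 = 210 ≡ 1, so λ ≡ 14·14 ≡ 6.
  x = λ² - 0 - 0 = 36 - 0 ≡ 17; y = λ·(0 - 17) - 17 ≡ 14. → (17, 14)
3P: (17, 14) + (0, 17). λ = (17 - 14)/(0 - 17) ≡ 3/2 mod 19. 2⁻¹ ≡ 10 (mod 19), so λ ≡ 11.
  x = λ² - 17 - 0 = 121 - 17 ≡ 9; y = λ·(17 - 9) - 14 ≡ 17. → (9, 17)

(9, 17)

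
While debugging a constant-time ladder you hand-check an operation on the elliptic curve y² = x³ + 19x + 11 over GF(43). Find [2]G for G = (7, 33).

tangent at (7, 33): λ = (3·7² + 19)/(2·33) ≡ 37/23. 23⁻¹ ≡ 15 (mod 43) since 23·15 = 345 ≡ 1, so λ ≡ 37·15 ≡ 39.
  x = λ² - 7 - 7 = 1521 - 14 ≡ 2; y = λ·(7 - 2) - 33 ≡ 33. → (2, 33)

(2, 33)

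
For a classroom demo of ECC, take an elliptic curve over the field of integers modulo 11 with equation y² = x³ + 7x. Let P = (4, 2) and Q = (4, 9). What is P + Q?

O

The two points share x = 4 and their y-coordinates satisfy 2 + 9 ≡ 0 (mod 11), so they are inverses. Their sum is O.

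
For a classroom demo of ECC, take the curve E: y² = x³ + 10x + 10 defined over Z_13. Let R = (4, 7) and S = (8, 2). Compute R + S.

(4, 7) + (8, 2). λ = (2 - 7)/(8 - 4) ≡ 8/4 mod 13. 4⁻¹ ≡ 10 (mod 13), so λ ≡ 2.
  x = λ² - 4 - 8 = 4 - 12 ≡ 5; y = λ·(4 - 5) - 7 ≡ 4. → (5, 4)

(5, 4)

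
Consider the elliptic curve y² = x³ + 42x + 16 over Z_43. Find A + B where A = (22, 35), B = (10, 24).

(22, 35) + (10, 24). λ = (24 - 35)/(10 - 22) ≡ 32/31 mod 43. 31⁻¹ ≡ 25 (mod 43) since 31·25 = 775 ≡ 1, so λ ≡ 26.
  x = λ² - 22 - 10 = 676 - 32 ≡ 42; y = λ·(22 - 42) - 35 ≡ 4. → (42, 4)

(42, 4)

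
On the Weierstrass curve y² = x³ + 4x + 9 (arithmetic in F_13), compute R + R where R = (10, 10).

tangent at (10, 10): λ = (3·10² + 4)/(2·10) ≡ 5/7. 7⁻¹ ≡ 2 (mod 13), so λ ≡ 5·2 ≡ 10.
  x = λ² - 10 - 10 = 100 - 20 ≡ 2; y = λ·(10 - 2) - 10 ≡ 5. → (2, 5)

(2, 5)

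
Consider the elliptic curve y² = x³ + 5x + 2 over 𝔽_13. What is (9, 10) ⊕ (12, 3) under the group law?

(9, 10) + (12, 3). λ = (3 - 10)/(12 - 9) ≡ 6/3 mod 13. 3⁻¹ ≡ 9 (mod 13) since 3·9 = 27 ≡ 1, so λ ≡ 2.
  x = λ² - 9 - 12 = 4 - 21 ≡ 9; y = λ·(9 - 9) - 10 ≡ 3. → (9, 3)

(9, 3)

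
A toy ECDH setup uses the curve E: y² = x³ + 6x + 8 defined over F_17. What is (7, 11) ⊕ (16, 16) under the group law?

(9, 3)

(7, 11) + (16, 16). λ = (16 - 11)/(16 - 7) ≡ 5/9 mod 17. 9⁻¹ ≡ 2 (mod 17) since 9·2 = 18 ≡ 1, so λ ≡ 10.
  x = λ² - 7 - 16 = 100 - 23 ≡ 9; y = λ·(7 - 9) - 11 ≡ 3. → (9, 3)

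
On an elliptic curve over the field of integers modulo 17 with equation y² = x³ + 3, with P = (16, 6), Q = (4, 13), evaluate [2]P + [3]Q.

(5, 14)

First 2P:
Repeated addition: build up to 2P.
2P: tangent at (16, 6): λ = (3·16² + 0)/(2·6) ≡ 3/12. 12⁻¹ ≡ 10 (mod 17), so λ ≡ 3·10 ≡ 13.
  x = λ² - 16 - 16 = 169 - 32 ≡ 1; y = λ·(16 - 1) - 6 ≡ 2. → (1, 2)
2P = (1, 2).
Next 3Q:
Repeated addition: build up to 3Q.
2Q: tangent at (4, 13): λ = (3·4² + 0)/(2·13) ≡ 14/9. 9⁻¹ ≡ 2 (mod 17), so λ ≡ 14·2 ≡ 11.
  x = λ² - 4 - 4 = 121 - 8 ≡ 11; y = λ·(4 - 11) - 13 ≡ 12. → (11, 12)
3Q: (11, 12) + (4, 13). λ = (13 - 12)/(4 - 11) ≡ 1/10 mod 17. 10⁻¹ ≡ 12 (mod 17), so λ ≡ 12.
  x = λ² - 11 - 4 = 144 - 15 ≡ 10; y = λ·(11 - 10) - 12 ≡ 0. → (10, 0)
3Q = (10, 0).
Finally 2P + 3Q:
(1, 2) + (10, 0). λ = (0 - 2)/(10 - 1) ≡ 15/9 mod 17. 9⁻¹ ≡ 2 (mod 17), so λ ≡ 13.
  x = λ² - 1 - 10 = 169 - 11 ≡ 5; y = λ·(1 - 5) - 2 ≡ 14. → (5, 14)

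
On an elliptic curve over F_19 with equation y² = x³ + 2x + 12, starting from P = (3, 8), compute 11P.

(3, 11)

Double-and-add on 11 = (1011)₂. Start with P = (3, 8) for the leading 1-bit.
double: tangent at (3, 8): λ = (3·3² + 2)/(2·8) ≡ 10/16. 16⁻¹ ≡ 6 (mod 19), so λ ≡ 10·6 ≡ 3.
  x = λ² - 3 - 3 = 9 - 6 ≡ 3; y = λ·(3 - 3) - 8 ≡ 11. → (3, 11)
double: tangent at (3, 11): λ = (3·3² + 2)/(2·11) ≡ 10/3. 3⁻¹ ≡ 13 (mod 19) since 3·13 = 39 ≡ 1, so λ ≡ 10·13 ≡ 16.
  x = λ² - 3 - 3 = 256 - 6 ≡ 3; y = λ·(3 - 3) - 11 ≡ 8. → (3, 8)
add P: tangent at (3, 8): λ = (3·3² + 2)/(2·8) ≡ 10/16. 16⁻¹ ≡ 6 (mod 19) since 16·6 = 96 ≡ 1, so λ ≡ 10·6 ≡ 3.
  x = λ² - 3 - 3 = 9 - 6 ≡ 3; y = λ·(3 - 3) - 8 ≡ 11. → (3, 11)
double: tangent at (3, 11): λ = (3·3² + 2)/(2·11) ≡ 10/3. 3⁻¹ ≡ 13 (mod 19) since 3·13 = 39 ≡ 1, so λ ≡ 10·13 ≡ 16.
  x = λ² - 3 - 3 = 256 - 6 ≡ 3; y = λ·(3 - 3) - 11 ≡ 8. → (3, 8)
add P: tangent at (3, 8): λ = (3·3² + 2)/(2·8) ≡ 10/16. 16⁻¹ ≡ 6 (mod 19) since 16·6 = 96 ≡ 1, so λ ≡ 10·6 ≡ 3.
  x = λ² - 3 - 3 = 9 - 6 ≡ 3; y = λ·(3 - 3) - 8 ≡ 11. → (3, 11)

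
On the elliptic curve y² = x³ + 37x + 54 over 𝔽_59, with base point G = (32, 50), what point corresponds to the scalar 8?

Double-and-add on 8 = (1000)₂. Start with G = (32, 50) for the leading 1-bit.
double: tangent at (32, 50): λ = (3·32² + 37)/(2·50) ≡ 41/41. 41⁻¹ ≡ 36 (mod 59), so λ ≡ 41·36 ≡ 1.
  x = λ² - 32 - 32 = 1 - 64 ≡ 55; y = λ·(32 - 55) - 50 ≡ 45. → (55, 45)
double: tangent at (55, 45): λ = (3·55² + 37)/(2·45) ≡ 26/31. 31⁻¹ ≡ 40 (mod 59) since 31·40 = 1240 ≡ 1, so λ ≡ 26·40 ≡ 37.
  x = λ² - 55 - 55 = 1369 - 110 ≡ 20; y = λ·(55 - 20) - 45 ≡ 11. → (20, 11)
double: tangent at (20, 11): λ = (3·20² + 37)/(2·11) ≡ 57/22. 22⁻¹ ≡ 51 (mod 59), so λ ≡ 57·51 ≡ 16.
  x = λ² - 20 - 20 = 256 - 40 ≡ 39; y = λ·(20 - 39) - 11 ≡ 39. → (39, 39)

(39, 39)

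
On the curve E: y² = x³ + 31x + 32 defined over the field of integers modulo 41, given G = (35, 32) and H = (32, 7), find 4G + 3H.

(30, 0)

First 4G:
Repeated addition: build up to 4G.
2G: tangent at (35, 32): λ = (3·35² + 31)/(2·32) ≡ 16/23. 23⁻¹ ≡ 25 (mod 41), so λ ≡ 16·25 ≡ 31.
  x = λ² - 35 - 35 = 961 - 70 ≡ 30; y = λ·(35 - 30) - 32 ≡ 0. → (30, 0)
3G: (30, 0) + (35, 32). λ = (32 - 0)/(35 - 30) ≡ 32/5 mod 41. 5⁻¹ ≡ 33 (mod 41), so λ ≡ 31.
  x = λ² - 30 - 35 = 961 - 65 ≡ 35; y = λ·(30 - 35) - 0 ≡ 9. → (35, 9)
4G: (35, 9) + (35, 32): same x and y₁ ≡ -y₂, so the sum is ∞.
4G = ∞.
Next 3H:
Repeated addition: build up to 3H.
2H: tangent at (32, 7): λ = (3·32² + 31)/(2·7) ≡ 28/14. 14⁻¹ ≡ 3 (mod 41), so λ ≡ 28·3 ≡ 2.
  x = λ² - 32 - 32 = 4 - 64 ≡ 22; y = λ·(32 - 22) - 7 ≡ 13. → (22, 13)
3H: (22, 13) + (32, 7). λ = (7 - 13)/(32 - 22) ≡ 35/10 mod 41. 10⁻¹ ≡ 37 (mod 41) since 10·37 = 370 ≡ 1, so λ ≡ 24.
  x = λ² - 22 - 32 = 576 - 54 ≡ 30; y = λ·(22 - 30) - 13 ≡ 0. → (30, 0)
3H = (30, 0).
Finally 4G + 3H:
∞ + (30, 0) = (30, 0) (identity).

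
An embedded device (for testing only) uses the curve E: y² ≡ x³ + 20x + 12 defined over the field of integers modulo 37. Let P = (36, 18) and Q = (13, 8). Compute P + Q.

(36, 18) + (13, 8). λ = (8 - 18)/(13 - 36) ≡ 27/14 mod 37. 14⁻¹ ≡ 8 (mod 37), so λ ≡ 31.
  x = λ² - 36 - 13 = 961 - 49 ≡ 24; y = λ·(36 - 24) - 18 ≡ 21. → (24, 21)

(24, 21)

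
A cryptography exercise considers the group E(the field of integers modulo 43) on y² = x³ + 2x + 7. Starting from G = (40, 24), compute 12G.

(39, 35)

Repeated addition: build up to 12G.
2G: tangent at (40, 24): λ = (3·40² + 2)/(2·24) ≡ 29/5. 5⁻¹ ≡ 26 (mod 43), so λ ≡ 29·26 ≡ 23.
  x = λ² - 40 - 40 = 529 - 80 ≡ 19; y = λ·(40 - 19) - 24 ≡ 29. → (19, 29)
3G: (19, 29) + (40, 24). λ = (24 - 29)/(40 - 19) ≡ 38/21 mod 43. 21⁻¹ ≡ 41 (mod 43), so λ ≡ 10.
  x = λ² - 19 - 40 = 100 - 59 ≡ 41; y = λ·(19 - 41) - 29 ≡ 9. → (41, 9)
4G: (41, 9) + (40, 24). λ = (24 - 9)/(40 - 41) ≡ 15/42 mod 43. 42⁻¹ ≡ 42 (mod 43) since 42·42 = 1764 ≡ 1, so λ ≡ 28.
  x = λ² - 41 - 40 = 784 - 81 ≡ 15; y = λ·(41 - 15) - 9 ≡ 31. → (15, 31)
5G: (15, 31) + (40, 24). λ = (24 - 31)/(40 - 15) ≡ 36/25 mod 43. 25⁻¹ ≡ 31 (mod 43), so λ ≡ 41.
  x = λ² - 15 - 40 = 1681 - 55 ≡ 35; y = λ·(15 - 35) - 31 ≡ 9. → (35, 9)
6G: (35, 9) + (40, 24). λ = (24 - 9)/(40 - 35) ≡ 15/5 mod 43. 5⁻¹ ≡ 26 (mod 43), so λ ≡ 3.
  x = λ² - 35 - 40 = 9 - 75 ≡ 20; y = λ·(35 - 20) - 9 ≡ 36. → (20, 36)
7G: (20, 36) + (40, 24). λ = (24 - 36)/(40 - 20) ≡ 31/20 mod 43. 20⁻¹ ≡ 28 (mod 43), so λ ≡ 8.
  x = λ² - 20 - 40 = 64 - 60 ≡ 4; y = λ·(20 - 4) - 36 ≡ 6. → (4, 6)
8G: (4, 6) + (40, 24). λ = (24 - 6)/(40 - 4) ≡ 18/36 mod 43. 36⁻¹ ≡ 6 (mod 43), so λ ≡ 22.
  x = λ² - 4 - 40 = 484 - 44 ≡ 10; y = λ·(4 - 10) - 6 ≡ 34. → (10, 34)
9G: (10, 34) + (40, 24). λ = (24 - 34)/(40 - 10) ≡ 33/30 mod 43. 30⁻¹ ≡ 33 (mod 43), so λ ≡ 14.
  x = λ² - 10 - 40 = 196 - 50 ≡ 17; y = λ·(10 - 17) - 34 ≡ 40. → (17, 40)
10G: (17, 40) + (40, 24). λ = (24 - 40)/(40 - 17) ≡ 27/23 mod 43. 23⁻¹ ≡ 15 (mod 43) since 23·15 = 345 ≡ 1, so λ ≡ 18.
  x = λ² - 17 - 40 = 324 - 57 ≡ 9; y = λ·(17 - 9) - 40 ≡ 18. → (9, 18)
11G: (9, 18) + (40, 24). λ = (24 - 18)/(40 - 9) ≡ 6/31 mod 43. 31⁻¹ ≡ 25 (mod 43), so λ ≡ 21.
  x = λ² - 9 - 40 = 441 - 49 ≡ 5; y = λ·(9 - 5) - 18 ≡ 23. → (5, 23)
12G: (5, 23) + (40, 24). λ = (24 - 23)/(40 - 5) ≡ 1/35 mod 43. 35⁻¹ ≡ 16 (mod 43) since 35·16 = 560 ≡ 1, so λ ≡ 16.
  x = λ² - 5 - 40 = 256 - 45 ≡ 39; y = λ·(5 - 39) - 23 ≡ 35. → (39, 35)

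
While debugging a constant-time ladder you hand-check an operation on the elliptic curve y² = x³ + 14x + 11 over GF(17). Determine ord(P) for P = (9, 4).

2P: tangent at (9, 4): λ = (3·9² + 14)/(2·4) ≡ 2/8. 8⁻¹ ≡ 15 (mod 17), so λ ≡ 2·15 ≡ 13.
  x = λ² - 9 - 9 = 169 - 18 ≡ 15; y = λ·(9 - 15) - 4 ≡ 3. → (15, 3)
3P: (15, 3) + (9, 4). λ = (4 - 3)/(9 - 15) ≡ 1/11 mod 17. 11⁻¹ ≡ 14 (mod 17), so λ ≡ 14.
  x = λ² - 15 - 9 = 196 - 24 ≡ 2; y = λ·(15 - 2) - 3 ≡ 9. → (2, 9)
4P: (2, 9) + (9, 4). λ = (4 - 9)/(9 - 2) ≡ 12/7 mod 17. 7⁻¹ ≡ 5 (mod 17) since 7·5 = 35 ≡ 1, so λ ≡ 9.
  x = λ² - 2 - 9 = 81 - 11 ≡ 2; y = λ·(2 - 2) - 9 ≡ 8. → (2, 8)
5P: (2, 8) + (9, 4). λ = (4 - 8)/(9 - 2) ≡ 13/7 mod 17. 7⁻¹ ≡ 5 (mod 17), so λ ≡ 14.
  x = λ² - 2 - 9 = 196 - 11 ≡ 15; y = λ·(2 - 15) - 8 ≡ 14. → (15, 14)
6P: (15, 14) + (9, 4). λ = (4 - 14)/(9 - 15) ≡ 7/11 mod 17. 11⁻¹ ≡ 14 (mod 17) since 11·14 = 154 ≡ 1, so λ ≡ 13.
  x = λ² - 15 - 9 = 169 - 24 ≡ 9; y = λ·(15 - 9) - 14 ≡ 13. → (9, 13)
7P: (9, 13) + (9, 4): same x and y₁ ≡ -y₂, so the sum is ∞.
7P = ∞, so the order is 7.

7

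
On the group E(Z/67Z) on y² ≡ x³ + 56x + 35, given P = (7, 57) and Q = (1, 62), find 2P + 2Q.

First 2P:
Repeated addition: build up to 2P.
2P: tangent at (7, 57): λ = (3·7² + 56)/(2·57) ≡ 2/47. 47⁻¹ ≡ 10 (mod 67), so λ ≡ 2·10 ≡ 20.
  x = λ² - 7 - 7 = 400 - 14 ≡ 51; y = λ·(7 - 51) - 57 ≡ 1. → (51, 1)
2P = (51, 1).
Next 2Q:
Repeated addition: build up to 2Q.
2Q: tangent at (1, 62): λ = (3·1² + 56)/(2·62) ≡ 59/57. 57⁻¹ ≡ 20 (mod 67) since 57·20 = 1140 ≡ 1, so λ ≡ 59·20 ≡ 41.
  x = λ² - 1 - 1 = 1681 - 2 ≡ 4; y = λ·(1 - 4) - 62 ≡ 16. → (4, 16)
2Q = (4, 16).
Finally 2P + 2Q:
(51, 1) + (4, 16). λ = (16 - 1)/(4 - 51) ≡ 15/20 mod 67. 20⁻¹ ≡ 57 (mod 67) since 20·57 = 1140 ≡ 1, so λ ≡ 51.
  x = λ² - 51 - 4 = 2601 - 55 ≡ 0; y = λ·(51 - 0) - 1 ≡ 54. → (0, 54)

(0, 54)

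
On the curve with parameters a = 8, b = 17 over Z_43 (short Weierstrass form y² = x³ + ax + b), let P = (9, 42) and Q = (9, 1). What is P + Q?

The two points share x = 9 and their y-coordinates satisfy 42 + 1 ≡ 0 (mod 43), so they are inverses. Their sum is O.

O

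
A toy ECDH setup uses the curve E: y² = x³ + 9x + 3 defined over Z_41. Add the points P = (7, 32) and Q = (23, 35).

(7, 32) + (23, 35). λ = (35 - 32)/(23 - 7) ≡ 3/16 mod 41. 16⁻¹ ≡ 18 (mod 41) since 16·18 = 288 ≡ 1, so λ ≡ 13.
  x = λ² - 7 - 23 = 169 - 30 ≡ 16; y = λ·(7 - 16) - 32 ≡ 15. → (16, 15)

(16, 15)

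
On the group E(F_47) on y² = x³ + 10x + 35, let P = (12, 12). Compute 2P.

(10, 17)

tangent at (12, 12): λ = (3·12² + 10)/(2·12) ≡ 19/24. 24⁻¹ ≡ 2 (mod 47), so λ ≡ 19·2 ≡ 38.
  x = λ² - 12 - 12 = 1444 - 24 ≡ 10; y = λ·(12 - 10) - 12 ≡ 17. → (10, 17)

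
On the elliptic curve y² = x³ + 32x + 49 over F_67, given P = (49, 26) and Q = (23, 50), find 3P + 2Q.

First 3P:
Repeated addition: build up to 3P.
2P: tangent at (49, 26): λ = (3·49² + 32)/(2·26) ≡ 66/52. 52⁻¹ ≡ 58 (mod 67), so λ ≡ 66·58 ≡ 9.
  x = λ² - 49 - 49 = 81 - 98 ≡ 50; y = λ·(49 - 50) - 26 ≡ 32. → (50, 32)
3P: (50, 32) + (49, 26). λ = (26 - 32)/(49 - 50) ≡ 61/66 mod 67. 66⁻¹ ≡ 66 (mod 67), so λ ≡ 6.
  x = λ² - 50 - 49 = 36 - 99 ≡ 4; y = λ·(50 - 4) - 32 ≡ 43. → (4, 43)
3P = (4, 43).
Next 2Q:
Repeated addition: build up to 2Q.
2Q: tangent at (23, 50): λ = (3·23² + 32)/(2·50) ≡ 11/33. 33⁻¹ ≡ 65 (mod 67), so λ ≡ 11·65 ≡ 45.
  x = λ² - 23 - 23 = 2025 - 46 ≡ 36; y = λ·(23 - 36) - 50 ≡ 35. → (36, 35)
2Q = (36, 35).
Finally 3P + 2Q:
(4, 43) + (36, 35). λ = (35 - 43)/(36 - 4) ≡ 59/32 mod 67. 32⁻¹ ≡ 44 (mod 67), so λ ≡ 50.
  x = λ² - 4 - 36 = 2500 - 40 ≡ 48; y = λ·(4 - 48) - 43 ≡ 35. → (48, 35)

(48, 35)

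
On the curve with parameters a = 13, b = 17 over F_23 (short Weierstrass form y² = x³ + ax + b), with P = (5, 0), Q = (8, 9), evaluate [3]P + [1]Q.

First 3P:
Repeated addition: build up to 3P.
2P: (5, 0) + (5, 0): same x and y₁ ≡ -y₂, so the sum is the point at infinity.
3P: the point at infinity + (5, 0) = (5, 0) (identity).
3P = (5, 0).
Finally 3P + Q:
(5, 0) + (8, 9). λ = (9 - 0)/(8 - 5) ≡ 9/3 mod 23. 3⁻¹ ≡ 8 (mod 23), so λ ≡ 3.
  x = λ² - 5 - 8 = 9 - 13 ≡ 19; y = λ·(5 - 19) - 0 ≡ 4. → (19, 4)

(19, 4)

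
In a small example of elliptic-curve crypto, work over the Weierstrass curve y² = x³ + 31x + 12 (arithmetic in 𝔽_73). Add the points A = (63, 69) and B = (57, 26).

(51, 17)

(63, 69) + (57, 26). λ = (26 - 69)/(57 - 63) ≡ 30/67 mod 73. 67⁻¹ ≡ 12 (mod 73), so λ ≡ 68.
  x = λ² - 63 - 57 = 4624 - 120 ≡ 51; y = λ·(63 - 51) - 69 ≡ 17. → (51, 17)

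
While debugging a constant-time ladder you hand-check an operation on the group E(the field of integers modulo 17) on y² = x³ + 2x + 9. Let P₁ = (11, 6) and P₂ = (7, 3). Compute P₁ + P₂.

(11, 6) + (7, 3). λ = (3 - 6)/(7 - 11) ≡ 14/13 mod 17. 13⁻¹ ≡ 4 (mod 17), so λ ≡ 5.
  x = λ² - 11 - 7 = 25 - 18 ≡ 7; y = λ·(11 - 7) - 6 ≡ 14. → (7, 14)

(7, 14)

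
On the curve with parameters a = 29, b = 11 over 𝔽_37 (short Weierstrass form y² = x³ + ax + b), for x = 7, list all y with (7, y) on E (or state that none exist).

x³ + 29x + 11 = 557 ≡ 2 (mod 37).
2 is a non-residue mod 37; no y exists.

none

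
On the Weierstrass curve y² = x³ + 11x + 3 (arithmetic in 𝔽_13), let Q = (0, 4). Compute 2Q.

tangent at (0, 4): λ = (3·0² + 11)/(2·4) ≡ 11/8. 8⁻¹ ≡ 5 (mod 13), so λ ≡ 11·5 ≡ 3.
  x = λ² - 0 - 0 = 9 - 0 ≡ 9; y = λ·(0 - 9) - 4 ≡ 8. → (9, 8)

(9, 8)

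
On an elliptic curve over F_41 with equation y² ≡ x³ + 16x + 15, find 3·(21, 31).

(8, 9)

Write P = (21, 31).
Repeated addition: build up to 3P.
2P: tangent at (21, 31): λ = (3·21² + 16)/(2·31) ≡ 27/21. 21⁻¹ ≡ 2 (mod 41), so λ ≡ 27·2 ≡ 13.
  x = λ² - 21 - 21 = 169 - 42 ≡ 4; y = λ·(21 - 4) - 31 ≡ 26. → (4, 26)
3P: (4, 26) + (21, 31). λ = (31 - 26)/(21 - 4) ≡ 5/17 mod 41. 17⁻¹ ≡ 29 (mod 41), so λ ≡ 22.
  x = λ² - 4 - 21 = 484 - 25 ≡ 8; y = λ·(4 - 8) - 26 ≡ 9. → (8, 9)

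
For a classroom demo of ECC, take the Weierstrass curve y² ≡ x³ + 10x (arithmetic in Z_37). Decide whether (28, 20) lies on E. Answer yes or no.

no

y² = 20² ≡ 30; x³ + 10x + 0 = 22232 ≡ 32 (mod 37). 30 ≠ 32.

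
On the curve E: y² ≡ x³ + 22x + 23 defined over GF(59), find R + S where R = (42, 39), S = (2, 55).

(1, 39)

(42, 39) + (2, 55). λ = (55 - 39)/(2 - 42) ≡ 16/19 mod 59. 19⁻¹ ≡ 28 (mod 59) since 19·28 = 532 ≡ 1, so λ ≡ 35.
  x = λ² - 42 - 2 = 1225 - 44 ≡ 1; y = λ·(42 - 1) - 39 ≡ 39. → (1, 39)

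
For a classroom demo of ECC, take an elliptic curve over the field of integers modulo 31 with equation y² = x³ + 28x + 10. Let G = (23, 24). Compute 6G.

Double-and-add on 6 = (110)₂. Start with G = (23, 24) for the leading 1-bit.
double: tangent at (23, 24): λ = (3·23² + 28)/(2·24) ≡ 3/17. 17⁻¹ ≡ 11 (mod 31) since 17·11 = 187 ≡ 1, so λ ≡ 3·11 ≡ 2.
  x = λ² - 23 - 23 = 4 - 46 ≡ 20; y = λ·(23 - 20) - 24 ≡ 13. → (20, 13)
add G: (20, 13) + (23, 24). λ = (24 - 13)/(23 - 20) ≡ 11/3 mod 31. 3⁻¹ ≡ 21 (mod 31) since 3·21 = 63 ≡ 1, so λ ≡ 14.
  x = λ² - 20 - 23 = 196 - 43 ≡ 29; y = λ·(20 - 29) - 13 ≡ 16. → (29, 16)
double: tangent at (29, 16): λ = (3·29² + 28)/(2·16) ≡ 9/1. 1⁻¹ ≡ 1 (mod 31) since 1·1 = 1 ≡ 1, so λ ≡ 9·1 ≡ 9.
  x = λ² - 29 - 29 = 81 - 58 ≡ 23; y = λ·(29 - 23) - 16 ≡ 7. → (23, 7)

(23, 7)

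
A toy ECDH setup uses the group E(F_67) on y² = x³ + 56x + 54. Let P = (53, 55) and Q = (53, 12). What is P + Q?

The two points share x = 53 and their y-coordinates satisfy 55 + 12 ≡ 0 (mod 67), so they are inverses. Their sum is O.

O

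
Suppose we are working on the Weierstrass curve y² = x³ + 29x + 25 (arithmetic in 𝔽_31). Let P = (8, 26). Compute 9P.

Repeated addition: build up to 9P.
2P: tangent at (8, 26): λ = (3·8² + 29)/(2·26) ≡ 4/21. 21⁻¹ ≡ 3 (mod 31), so λ ≡ 4·3 ≡ 12.
  x = λ² - 8 - 8 = 144 - 16 ≡ 4; y = λ·(8 - 4) - 26 ≡ 22. → (4, 22)
3P: (4, 22) + (8, 26). λ = (26 - 22)/(8 - 4) ≡ 4/4 mod 31. 4⁻¹ ≡ 8 (mod 31) since 4·8 = 32 ≡ 1, so λ ≡ 1.
  x = λ² - 4 - 8 = 1 - 12 ≡ 20; y = λ·(4 - 20) - 22 ≡ 24. → (20, 24)
4P: (20, 24) + (8, 26). λ = (26 - 24)/(8 - 20) ≡ 2/19 mod 31. 19⁻¹ ≡ 18 (mod 31), so λ ≡ 5.
  x = λ² - 20 - 8 = 25 - 28 ≡ 28; y = λ·(20 - 28) - 24 ≡ 29. → (28, 29)
5P: (28, 29) + (8, 26). λ = (26 - 29)/(8 - 28) ≡ 28/11 mod 31. 11⁻¹ ≡ 17 (mod 31) since 11·17 = 187 ≡ 1, so λ ≡ 11.
  x = λ² - 28 - 8 = 121 - 36 ≡ 23; y = λ·(28 - 23) - 29 ≡ 26. → (23, 26)
6P: (23, 26) + (8, 26). λ = (26 - 26)/(8 - 23) ≡ 0/16 mod 31. 16⁻¹ ≡ 2 (mod 31), so λ ≡ 0.
  x = λ² - 23 - 8 = 0 - 31 ≡ 0; y = λ·(23 - 0) - 26 ≡ 5. → (0, 5)
7P: (0, 5) + (8, 26). λ = (26 - 5)/(8 - 0) ≡ 21/8 mod 31. 8⁻¹ ≡ 4 (mod 31) since 8·4 = 32 ≡ 1, so λ ≡ 22.
  x = λ² - 0 - 8 = 484 - 8 ≡ 11; y = λ·(0 - 11) - 5 ≡ 1. → (11, 1)
8P: (11, 1) + (8, 26). λ = (26 - 1)/(8 - 11) ≡ 25/28 mod 31. 28⁻¹ ≡ 10 (mod 31) since 28·10 = 280 ≡ 1, so λ ≡ 2.
  x = λ² - 11 - 8 = 4 - 19 ≡ 16; y = λ·(11 - 16) - 1 ≡ 20. → (16, 20)
9P: (16, 20) + (8, 26). λ = (26 - 20)/(8 - 16) ≡ 6/23 mod 31. 23⁻¹ ≡ 27 (mod 31) since 23·27 = 621 ≡ 1, so λ ≡ 7.
  x = λ² - 16 - 8 = 49 - 24 ≡ 25; y = λ·(16 - 25) - 20 ≡ 10. → (25, 10)

(25, 10)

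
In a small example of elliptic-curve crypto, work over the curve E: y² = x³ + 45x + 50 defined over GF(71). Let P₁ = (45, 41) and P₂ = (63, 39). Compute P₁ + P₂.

(27, 28)

(45, 41) + (63, 39). λ = (39 - 41)/(63 - 45) ≡ 69/18 mod 71. 18⁻¹ ≡ 4 (mod 71) since 18·4 = 72 ≡ 1, so λ ≡ 63.
  x = λ² - 45 - 63 = 3969 - 108 ≡ 27; y = λ·(45 - 27) - 41 ≡ 28. → (27, 28)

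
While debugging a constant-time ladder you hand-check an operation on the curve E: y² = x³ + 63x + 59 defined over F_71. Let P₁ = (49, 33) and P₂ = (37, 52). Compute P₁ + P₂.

(59, 42)

(49, 33) + (37, 52). λ = (52 - 33)/(37 - 49) ≡ 19/59 mod 71. 59⁻¹ ≡ 65 (mod 71), so λ ≡ 28.
  x = λ² - 49 - 37 = 784 - 86 ≡ 59; y = λ·(49 - 59) - 33 ≡ 42. → (59, 42)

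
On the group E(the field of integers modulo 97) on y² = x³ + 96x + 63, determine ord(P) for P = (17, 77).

4

2P: tangent at (17, 77): λ = (3·17² + 96)/(2·77) ≡ 90/57. 57⁻¹ ≡ 80 (mod 97), so λ ≡ 90·80 ≡ 22.
  x = λ² - 17 - 17 = 484 - 34 ≡ 62; y = λ·(17 - 62) - 77 ≡ 0. → (62, 0)
3P: (62, 0) + (17, 77). λ = (77 - 0)/(17 - 62) ≡ 77/52 mod 97. 52⁻¹ ≡ 28 (mod 97), so λ ≡ 22.
  x = λ² - 62 - 17 = 484 - 79 ≡ 17; y = λ·(62 - 17) - 0 ≡ 20. → (17, 20)
4P: (17, 20) + (17, 77): same x and y₁ ≡ -y₂, so the sum is 𝒪.
4P = 𝒪, so the order is 4.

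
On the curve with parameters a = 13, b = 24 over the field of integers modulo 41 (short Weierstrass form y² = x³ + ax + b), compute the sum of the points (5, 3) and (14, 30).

(5, 3) + (14, 30). λ = (30 - 3)/(14 - 5) ≡ 27/9 mod 41. 9⁻¹ ≡ 32 (mod 41), so λ ≡ 3.
  x = λ² - 5 - 14 = 9 - 19 ≡ 31; y = λ·(5 - 31) - 3 ≡ 1. → (31, 1)

(31, 1)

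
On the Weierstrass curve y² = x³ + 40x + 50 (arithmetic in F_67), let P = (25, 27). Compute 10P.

(2, 65)

Double-and-add on 10 = (1010)₂. Start with P = (25, 27) for the leading 1-bit.
double: tangent at (25, 27): λ = (3·25² + 40)/(2·27) ≡ 39/54. 54⁻¹ ≡ 36 (mod 67), so λ ≡ 39·36 ≡ 64.
  x = λ² - 25 - 25 = 4096 - 50 ≡ 26; y = λ·(25 - 26) - 27 ≡ 43. → (26, 43)
double: tangent at (26, 43): λ = (3·26² + 40)/(2·43) ≡ 58/19. 19⁻¹ ≡ 60 (mod 67) since 19·60 = 1140 ≡ 1, so λ ≡ 58·60 ≡ 63.
  x = λ² - 26 - 26 = 3969 - 52 ≡ 31; y = λ·(26 - 31) - 43 ≡ 44. → (31, 44)
add P: (31, 44) + (25, 27). λ = (27 - 44)/(25 - 31) ≡ 50/61 mod 67. 61⁻¹ ≡ 11 (mod 67) since 61·11 = 671 ≡ 1, so λ ≡ 14.
  x = λ² - 31 - 25 = 196 - 56 ≡ 6; y = λ·(31 - 6) - 44 ≡ 38. → (6, 38)
double: tangent at (6, 38): λ = (3·6² + 40)/(2·38) ≡ 14/9. 9⁻¹ ≡ 15 (mod 67), so λ ≡ 14·15 ≡ 9.
  x = λ² - 6 - 6 = 81 - 12 ≡ 2; y = λ·(6 - 2) - 38 ≡ 65. → (2, 65)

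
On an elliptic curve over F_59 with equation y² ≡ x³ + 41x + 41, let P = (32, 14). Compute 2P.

tangent at (32, 14): λ = (3·32² + 41)/(2·14) ≡ 45/28. 28⁻¹ ≡ 19 (mod 59), so λ ≡ 45·19 ≡ 29.
  x = λ² - 32 - 32 = 841 - 64 ≡ 10; y = λ·(32 - 10) - 14 ≡ 34. → (10, 34)

(10, 34)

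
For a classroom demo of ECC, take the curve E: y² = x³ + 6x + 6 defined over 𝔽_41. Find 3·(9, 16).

(20, 7)

Write G = (9, 16).
Repeated addition: build up to 3G.
2G: tangent at (9, 16): λ = (3·9² + 6)/(2·16) ≡ 3/32. 32⁻¹ ≡ 9 (mod 41) since 32·9 = 288 ≡ 1, so λ ≡ 3·9 ≡ 27.
  x = λ² - 9 - 9 = 729 - 18 ≡ 14; y = λ·(9 - 14) - 16 ≡ 13. → (14, 13)
3G: (14, 13) + (9, 16). λ = (16 - 13)/(9 - 14) ≡ 3/36 mod 41. 36⁻¹ ≡ 8 (mod 41), so λ ≡ 24.
  x = λ² - 14 - 9 = 576 - 23 ≡ 20; y = λ·(14 - 20) - 13 ≡ 7. → (20, 7)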